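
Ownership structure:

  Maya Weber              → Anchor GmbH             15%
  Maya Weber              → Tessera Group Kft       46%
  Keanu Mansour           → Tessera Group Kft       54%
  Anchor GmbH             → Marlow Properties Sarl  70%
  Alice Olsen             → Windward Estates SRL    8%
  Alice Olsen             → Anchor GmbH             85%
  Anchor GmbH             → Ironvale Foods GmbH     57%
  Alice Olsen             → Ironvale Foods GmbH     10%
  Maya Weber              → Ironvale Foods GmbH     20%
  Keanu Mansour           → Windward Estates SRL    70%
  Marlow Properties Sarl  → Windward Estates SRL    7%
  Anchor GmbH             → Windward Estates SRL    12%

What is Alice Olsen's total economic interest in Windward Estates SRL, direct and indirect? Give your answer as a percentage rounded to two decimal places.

22.37%

Alice reaches Windward along 3 paths.
Via Anchor → Marlow: 85% × 70% × 7% = 4.165%.
Direct stake: 8% = 8%.
Via Anchor: 85% × 12% = 10.2%.
Total: 4.165% + 8% + 10.2% = 22.365%.
Rounded: 22.37%.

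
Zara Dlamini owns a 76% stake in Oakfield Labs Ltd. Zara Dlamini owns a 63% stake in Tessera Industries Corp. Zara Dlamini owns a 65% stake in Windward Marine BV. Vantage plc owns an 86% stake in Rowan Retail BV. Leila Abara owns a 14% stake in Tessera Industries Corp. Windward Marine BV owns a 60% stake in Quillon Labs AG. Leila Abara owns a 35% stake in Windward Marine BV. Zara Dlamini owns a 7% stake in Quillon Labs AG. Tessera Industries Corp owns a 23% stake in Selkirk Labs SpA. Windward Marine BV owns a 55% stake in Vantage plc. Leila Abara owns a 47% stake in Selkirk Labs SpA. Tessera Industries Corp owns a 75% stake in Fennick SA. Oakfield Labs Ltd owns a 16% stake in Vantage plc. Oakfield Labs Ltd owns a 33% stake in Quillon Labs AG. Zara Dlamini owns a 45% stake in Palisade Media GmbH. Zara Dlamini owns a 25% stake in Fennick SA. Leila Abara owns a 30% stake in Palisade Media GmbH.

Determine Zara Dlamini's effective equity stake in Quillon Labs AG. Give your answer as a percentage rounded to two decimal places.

71.08%

Zara reaches Quillon along 3 paths.
Via Windward: 65% × 60% = 39%.
Via Oakfield: 76% × 33% = 25.08%.
Direct stake: 7% = 7%.
Total: 39% + 25.08% + 7% = 71.08%.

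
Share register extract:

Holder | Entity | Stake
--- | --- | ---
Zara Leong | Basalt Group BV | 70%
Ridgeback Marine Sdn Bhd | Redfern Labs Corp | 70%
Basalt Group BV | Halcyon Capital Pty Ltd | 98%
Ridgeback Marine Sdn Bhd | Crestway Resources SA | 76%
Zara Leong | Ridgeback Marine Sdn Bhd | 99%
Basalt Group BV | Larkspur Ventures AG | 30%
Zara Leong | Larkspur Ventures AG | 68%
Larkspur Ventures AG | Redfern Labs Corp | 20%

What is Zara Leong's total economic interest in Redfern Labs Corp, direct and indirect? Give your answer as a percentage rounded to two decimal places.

Zara reaches Redfern along 3 paths.
Via Basalt → Larkspur: 70% × 30% × 20% = 4.2%.
Via Larkspur: 68% × 20% = 13.6%.
Via Ridgeback: 99% × 70% = 69.3%.
Total: 4.2% + 13.6% + 69.3% = 87.1%.
Rounded: 87.10%.

87.10%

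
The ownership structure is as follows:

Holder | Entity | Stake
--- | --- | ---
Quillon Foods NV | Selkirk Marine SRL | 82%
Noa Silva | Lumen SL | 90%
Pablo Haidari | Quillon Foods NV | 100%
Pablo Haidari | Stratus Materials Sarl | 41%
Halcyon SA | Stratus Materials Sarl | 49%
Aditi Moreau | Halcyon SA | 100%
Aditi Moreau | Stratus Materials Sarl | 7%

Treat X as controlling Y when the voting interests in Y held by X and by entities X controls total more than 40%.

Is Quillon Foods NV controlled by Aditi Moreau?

No

Aditi holds 100% of Halcyon, so Aditi controls Halcyon.
Aditi and Halcyon together hold 7% + 49% = 56% of Stratus, so Aditi controls Stratus.
Neither Aditi nor any entity Aditi controls holds any voting interest in Quillon.
So Aditi does not control Quillon.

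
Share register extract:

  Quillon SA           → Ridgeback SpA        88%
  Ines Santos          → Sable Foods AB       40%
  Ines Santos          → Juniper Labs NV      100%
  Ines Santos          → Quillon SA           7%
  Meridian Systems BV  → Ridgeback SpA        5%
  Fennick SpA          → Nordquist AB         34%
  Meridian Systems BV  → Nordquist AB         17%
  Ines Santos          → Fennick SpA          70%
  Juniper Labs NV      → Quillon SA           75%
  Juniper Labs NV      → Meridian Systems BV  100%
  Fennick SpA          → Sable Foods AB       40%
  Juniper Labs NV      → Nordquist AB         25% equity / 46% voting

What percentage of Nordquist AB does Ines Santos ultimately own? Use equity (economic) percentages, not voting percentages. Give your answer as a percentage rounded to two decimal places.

65.80%

Ines reaches Nordquist along 3 paths.
Via Fennick: 70% × 34% = 23.8%.
Via Juniper: 100% × 25% = 25%.
Via Juniper → Meridian: 100% × 100% × 17% = 17%.
Total: 23.8% + 25% + 17% = 65.8%.
Rounded: 65.80%.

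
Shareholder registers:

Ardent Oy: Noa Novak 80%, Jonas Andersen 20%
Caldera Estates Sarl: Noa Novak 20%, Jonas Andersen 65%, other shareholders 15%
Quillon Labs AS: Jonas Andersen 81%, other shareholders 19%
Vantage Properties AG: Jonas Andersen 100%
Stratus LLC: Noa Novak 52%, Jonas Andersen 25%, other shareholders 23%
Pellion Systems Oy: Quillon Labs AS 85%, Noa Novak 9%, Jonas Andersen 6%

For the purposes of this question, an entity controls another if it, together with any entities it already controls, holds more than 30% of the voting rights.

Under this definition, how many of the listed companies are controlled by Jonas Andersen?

Jonas holds 65% of Caldera, so Jonas controls Caldera.
Jonas holds 81% of Quillon, so Jonas controls Quillon.
Jonas holds 100% of Vantage, so Jonas controls Vantage.
Quillon and Jonas together hold 85% + 6% = 91% of Pellion, so Jonas controls Pellion.
No other company's threshold is met.
Jonas controls 4 companies.

4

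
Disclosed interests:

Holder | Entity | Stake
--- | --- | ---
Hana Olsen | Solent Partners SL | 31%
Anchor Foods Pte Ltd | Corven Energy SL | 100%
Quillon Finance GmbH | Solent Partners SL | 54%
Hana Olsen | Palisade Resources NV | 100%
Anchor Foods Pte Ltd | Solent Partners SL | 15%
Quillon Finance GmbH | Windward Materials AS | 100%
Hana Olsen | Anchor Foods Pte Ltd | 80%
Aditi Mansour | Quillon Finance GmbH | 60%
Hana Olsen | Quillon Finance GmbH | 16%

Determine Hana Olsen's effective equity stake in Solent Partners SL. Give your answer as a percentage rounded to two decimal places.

51.64%

Hana reaches Solent along 3 paths.
Via Quillon: 16% × 54% = 8.64%.
Direct stake: 31% = 31%.
Via Anchor: 80% × 15% = 12%.
Total: 8.64% + 31% + 12% = 51.64%.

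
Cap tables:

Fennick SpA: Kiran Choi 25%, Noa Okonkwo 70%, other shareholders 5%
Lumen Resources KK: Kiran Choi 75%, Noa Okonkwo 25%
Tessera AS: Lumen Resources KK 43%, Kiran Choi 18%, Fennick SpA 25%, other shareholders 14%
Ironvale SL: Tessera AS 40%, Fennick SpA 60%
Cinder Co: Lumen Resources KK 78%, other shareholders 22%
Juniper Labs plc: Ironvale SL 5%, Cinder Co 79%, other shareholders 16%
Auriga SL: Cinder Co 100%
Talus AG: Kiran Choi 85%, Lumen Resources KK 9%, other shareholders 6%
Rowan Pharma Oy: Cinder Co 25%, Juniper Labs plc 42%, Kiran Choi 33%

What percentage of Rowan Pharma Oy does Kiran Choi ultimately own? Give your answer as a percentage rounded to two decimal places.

67.82%

Kiran reaches Rowan along 7 paths.
Via Lumen → Cinder: 75% × 78% × 25% = 14.625%.
Via Lumen → Tessera → Ironvale → Juniper: 75% × 43% × 40% × 5% × 42% = 0.2709%.
Via Tessera → Ironvale → Juniper: 18% × 40% × 5% × 42% = 0.1512%.
Via Fennick → Tessera → Ironvale → Juniper: 25% × 25% × 40% × 5% × 42% = 0.0525%.
Via Fennick → Ironvale → Juniper: 25% × 60% × 5% × 42% = 0.315%.
Via Lumen → Cinder → Juniper: 75% × 78% × 79% × 42% = 19.4103%.
Direct stake: 33% = 33%.
Total: 14.625% + 0.2709% + 0.1512% + 0.0525% + 0.315% + 19.4103% + 33% = 67.8249%.
Rounded: 67.82%.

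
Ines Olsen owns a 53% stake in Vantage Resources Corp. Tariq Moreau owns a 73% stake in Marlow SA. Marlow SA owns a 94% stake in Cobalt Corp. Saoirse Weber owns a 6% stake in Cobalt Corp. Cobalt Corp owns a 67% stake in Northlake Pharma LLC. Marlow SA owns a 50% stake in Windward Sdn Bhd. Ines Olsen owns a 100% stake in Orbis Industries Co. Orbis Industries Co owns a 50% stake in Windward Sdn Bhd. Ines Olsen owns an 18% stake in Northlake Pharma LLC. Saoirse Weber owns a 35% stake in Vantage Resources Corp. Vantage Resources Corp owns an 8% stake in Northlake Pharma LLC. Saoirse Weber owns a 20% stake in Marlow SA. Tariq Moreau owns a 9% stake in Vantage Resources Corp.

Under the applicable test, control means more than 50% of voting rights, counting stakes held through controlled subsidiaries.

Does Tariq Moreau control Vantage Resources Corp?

No

Tariq holds 73% of Marlow, so Tariq controls Marlow.
Marlow holds 94% of Cobalt, so Tariq controls Cobalt.
Cobalt holds 67% of Northlake, so Tariq controls Northlake.
In Vantage, Tariq's side holds only 9%, not > 50%.
So Tariq does not control Vantage.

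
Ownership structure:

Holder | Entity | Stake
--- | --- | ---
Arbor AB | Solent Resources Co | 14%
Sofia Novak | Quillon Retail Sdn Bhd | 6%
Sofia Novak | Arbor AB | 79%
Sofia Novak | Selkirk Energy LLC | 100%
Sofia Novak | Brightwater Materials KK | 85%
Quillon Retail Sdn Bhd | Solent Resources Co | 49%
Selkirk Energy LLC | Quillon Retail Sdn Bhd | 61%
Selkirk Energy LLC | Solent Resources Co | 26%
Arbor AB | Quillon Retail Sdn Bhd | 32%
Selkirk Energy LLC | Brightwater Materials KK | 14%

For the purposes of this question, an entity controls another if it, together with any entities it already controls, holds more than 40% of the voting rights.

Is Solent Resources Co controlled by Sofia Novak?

Sofia holds 79% of Arbor, so Sofia controls Arbor.
Sofia holds 100% of Selkirk, so Sofia controls Selkirk.
Selkirk and Arbor and Sofia together hold 61% + 32% + 6% = 99% of Quillon, so Sofia controls Quillon.
Quillon and Selkirk and Arbor together hold 49% + 26% + 14% = 89% of Solent, so Sofia controls Solent.

Yes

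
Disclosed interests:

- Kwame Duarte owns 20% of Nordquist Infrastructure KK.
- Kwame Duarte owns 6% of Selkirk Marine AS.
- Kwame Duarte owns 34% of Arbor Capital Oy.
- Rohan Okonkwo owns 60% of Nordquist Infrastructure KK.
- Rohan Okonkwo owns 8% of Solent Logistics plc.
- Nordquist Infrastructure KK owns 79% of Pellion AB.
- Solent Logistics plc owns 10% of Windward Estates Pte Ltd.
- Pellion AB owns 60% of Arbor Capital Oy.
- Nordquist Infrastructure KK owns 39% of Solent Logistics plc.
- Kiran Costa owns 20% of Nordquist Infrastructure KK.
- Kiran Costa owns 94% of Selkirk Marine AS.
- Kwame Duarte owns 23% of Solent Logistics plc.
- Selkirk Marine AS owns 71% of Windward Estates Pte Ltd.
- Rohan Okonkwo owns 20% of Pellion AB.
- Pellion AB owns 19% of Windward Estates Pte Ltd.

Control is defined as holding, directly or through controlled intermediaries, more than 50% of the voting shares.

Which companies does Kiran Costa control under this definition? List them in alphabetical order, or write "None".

Selkirk Marine AS, Windward Estates Pte Ltd

Kiran holds 94% of Selkirk, so Kiran controls Selkirk.
Selkirk holds 71% of Windward, so Kiran controls Windward.
No other company's threshold is met.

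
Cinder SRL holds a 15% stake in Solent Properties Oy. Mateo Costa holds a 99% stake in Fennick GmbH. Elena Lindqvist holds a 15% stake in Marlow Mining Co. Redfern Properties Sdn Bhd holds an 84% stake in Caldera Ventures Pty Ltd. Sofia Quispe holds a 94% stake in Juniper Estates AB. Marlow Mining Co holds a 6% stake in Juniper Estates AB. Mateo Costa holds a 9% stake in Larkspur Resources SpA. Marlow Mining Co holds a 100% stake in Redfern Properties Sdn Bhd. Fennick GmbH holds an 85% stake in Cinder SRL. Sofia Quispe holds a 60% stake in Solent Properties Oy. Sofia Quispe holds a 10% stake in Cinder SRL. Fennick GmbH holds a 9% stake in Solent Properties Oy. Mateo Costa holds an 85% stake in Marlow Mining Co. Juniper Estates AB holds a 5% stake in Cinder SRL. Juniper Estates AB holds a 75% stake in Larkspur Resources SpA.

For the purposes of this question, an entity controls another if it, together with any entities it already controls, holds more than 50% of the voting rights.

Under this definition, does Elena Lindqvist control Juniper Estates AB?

No

Elena's largest direct stake is 15% in Marlow, which does not meet the threshold, so Elena controls no company.
Neither Elena nor any entity Elena controls holds any voting interest in Juniper.
So Elena does not control Juniper.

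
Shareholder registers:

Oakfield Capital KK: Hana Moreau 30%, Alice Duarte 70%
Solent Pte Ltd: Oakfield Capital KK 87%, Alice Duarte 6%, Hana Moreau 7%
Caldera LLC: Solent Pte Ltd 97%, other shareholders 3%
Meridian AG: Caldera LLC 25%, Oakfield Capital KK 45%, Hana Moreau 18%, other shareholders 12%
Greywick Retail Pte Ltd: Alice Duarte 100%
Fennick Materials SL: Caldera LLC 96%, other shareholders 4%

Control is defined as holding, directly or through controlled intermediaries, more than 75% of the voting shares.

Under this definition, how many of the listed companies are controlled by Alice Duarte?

1

Alice holds 100% of Greywick, so Alice controls Greywick.
No other company's threshold is met.
Alice controls 1 company.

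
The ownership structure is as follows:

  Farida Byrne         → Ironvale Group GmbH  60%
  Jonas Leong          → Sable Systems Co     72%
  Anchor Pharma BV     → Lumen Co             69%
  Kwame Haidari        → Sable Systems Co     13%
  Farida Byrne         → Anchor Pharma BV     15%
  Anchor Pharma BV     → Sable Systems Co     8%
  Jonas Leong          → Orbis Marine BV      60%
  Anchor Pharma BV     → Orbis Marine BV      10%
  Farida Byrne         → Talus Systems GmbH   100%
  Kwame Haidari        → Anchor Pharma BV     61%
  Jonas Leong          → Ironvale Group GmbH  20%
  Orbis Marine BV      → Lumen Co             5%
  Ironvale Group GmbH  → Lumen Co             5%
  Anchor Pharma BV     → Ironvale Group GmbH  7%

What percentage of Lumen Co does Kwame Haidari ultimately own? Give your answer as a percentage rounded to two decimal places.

Kwame reaches Lumen along 3 paths.
Via Anchor: 61% × 69% = 42.09%.
Via Anchor → Ironvale: 61% × 7% × 5% = 0.2135%.
Via Anchor → Orbis: 61% × 10% × 5% = 0.305%.
Total: 42.09% + 0.2135% + 0.305% = 42.6085%.
Rounded: 42.61%.

42.61%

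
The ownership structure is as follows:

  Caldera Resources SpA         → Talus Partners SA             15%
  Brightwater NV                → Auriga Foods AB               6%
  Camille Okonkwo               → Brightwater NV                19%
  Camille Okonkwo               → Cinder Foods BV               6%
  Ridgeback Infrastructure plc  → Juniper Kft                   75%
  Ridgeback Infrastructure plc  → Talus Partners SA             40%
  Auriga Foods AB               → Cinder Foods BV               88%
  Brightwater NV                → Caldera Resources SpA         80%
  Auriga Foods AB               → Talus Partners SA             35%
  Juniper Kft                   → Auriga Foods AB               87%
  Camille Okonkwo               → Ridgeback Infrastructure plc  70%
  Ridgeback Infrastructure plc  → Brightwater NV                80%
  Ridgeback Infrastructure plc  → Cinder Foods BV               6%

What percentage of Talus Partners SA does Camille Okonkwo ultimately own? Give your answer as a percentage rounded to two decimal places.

54.56%

Camille reaches Talus along 6 paths.
Via Ridgeback → Juniper → Auriga: 70% × 75% × 87% × 35% = 15.98625%.
Via Brightwater → Auriga: 19% × 6% × 35% = 0.399%.
Via Ridgeback → Brightwater → Auriga: 70% × 80% × 6% × 35% = 1.176%.
Via Brightwater → Caldera: 19% × 80% × 15% = 2.28%.
Via Ridgeback → Brightwater → Caldera: 70% × 80% × 80% × 15% = 6.72%.
Via Ridgeback: 70% × 40% = 28%.
Total: 15.98625% + 0.399% + 1.176% + 2.28% + 6.72% + 28% = 54.56125%.
Rounded: 54.56%.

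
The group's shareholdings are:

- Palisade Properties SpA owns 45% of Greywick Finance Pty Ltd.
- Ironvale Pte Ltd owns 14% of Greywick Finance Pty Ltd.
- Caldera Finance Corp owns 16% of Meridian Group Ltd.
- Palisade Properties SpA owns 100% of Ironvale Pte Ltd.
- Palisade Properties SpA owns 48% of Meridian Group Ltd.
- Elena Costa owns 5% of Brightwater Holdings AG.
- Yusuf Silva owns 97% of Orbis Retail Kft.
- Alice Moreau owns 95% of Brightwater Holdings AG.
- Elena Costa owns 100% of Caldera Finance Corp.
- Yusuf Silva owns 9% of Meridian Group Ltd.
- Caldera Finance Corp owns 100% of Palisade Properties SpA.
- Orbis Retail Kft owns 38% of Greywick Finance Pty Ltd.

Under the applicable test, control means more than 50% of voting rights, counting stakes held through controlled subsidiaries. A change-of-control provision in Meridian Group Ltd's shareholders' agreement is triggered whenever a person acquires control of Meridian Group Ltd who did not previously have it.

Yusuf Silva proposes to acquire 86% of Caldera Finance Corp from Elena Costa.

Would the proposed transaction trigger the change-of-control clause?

The purchase adds only to Yusuf's holdings (Elena's stake shrinks), so Yusuf is the only person who could newly come to control Meridian.
Yusuf holds 97% of Orbis, so Yusuf controls Orbis.
In Meridian, Yusuf's side holds only 9%, not > 50%.
So before the transaction, Yusuf does not control Meridian.
After the purchase, Yusuf holds 86% of Caldera directly, and Elena's stake falls to 14%.
Yusuf holds 86% of Caldera, so Yusuf controls Caldera.
Caldera holds 100% of Palisade, so Yusuf controls Palisade.
Palisade and Yusuf and Caldera together hold 48% + 9% + 16% = 73% of Meridian, so Yusuf controls Meridian.
Yusuf did not control Meridian before and does after, so the clause is triggered.

Yes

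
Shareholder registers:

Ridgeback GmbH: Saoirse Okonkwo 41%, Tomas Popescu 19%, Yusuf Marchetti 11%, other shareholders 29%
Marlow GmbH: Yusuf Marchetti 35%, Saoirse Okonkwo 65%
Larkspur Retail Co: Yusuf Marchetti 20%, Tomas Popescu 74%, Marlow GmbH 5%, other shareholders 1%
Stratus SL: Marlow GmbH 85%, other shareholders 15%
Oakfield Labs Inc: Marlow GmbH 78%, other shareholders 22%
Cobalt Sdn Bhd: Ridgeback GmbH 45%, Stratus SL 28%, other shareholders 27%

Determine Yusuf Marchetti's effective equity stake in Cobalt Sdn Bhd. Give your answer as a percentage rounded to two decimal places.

Yusuf reaches Cobalt along 2 paths.
Via Ridgeback: 11% × 45% = 4.95%.
Via Marlow → Stratus: 35% × 85% × 28% = 8.33%.
Total: 4.95% + 8.33% = 13.28%.

13.28%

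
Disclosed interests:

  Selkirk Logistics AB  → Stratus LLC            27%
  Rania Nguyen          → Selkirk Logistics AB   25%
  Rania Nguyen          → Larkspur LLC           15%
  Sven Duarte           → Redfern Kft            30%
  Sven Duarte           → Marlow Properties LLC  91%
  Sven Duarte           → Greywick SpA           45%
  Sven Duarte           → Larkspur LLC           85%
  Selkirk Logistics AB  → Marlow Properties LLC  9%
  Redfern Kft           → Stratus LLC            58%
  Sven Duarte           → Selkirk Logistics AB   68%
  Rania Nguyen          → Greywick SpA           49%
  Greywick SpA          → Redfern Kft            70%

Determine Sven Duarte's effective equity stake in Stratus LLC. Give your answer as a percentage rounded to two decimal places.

54.03%

Sven reaches Stratus along 3 paths.
Via Redfern: 30% × 58% = 17.4%.
Via Greywick → Redfern: 45% × 70% × 58% = 18.27%.
Via Selkirk: 68% × 27% = 18.36%.
Total: 17.4% + 18.27% + 18.36% = 54.03%.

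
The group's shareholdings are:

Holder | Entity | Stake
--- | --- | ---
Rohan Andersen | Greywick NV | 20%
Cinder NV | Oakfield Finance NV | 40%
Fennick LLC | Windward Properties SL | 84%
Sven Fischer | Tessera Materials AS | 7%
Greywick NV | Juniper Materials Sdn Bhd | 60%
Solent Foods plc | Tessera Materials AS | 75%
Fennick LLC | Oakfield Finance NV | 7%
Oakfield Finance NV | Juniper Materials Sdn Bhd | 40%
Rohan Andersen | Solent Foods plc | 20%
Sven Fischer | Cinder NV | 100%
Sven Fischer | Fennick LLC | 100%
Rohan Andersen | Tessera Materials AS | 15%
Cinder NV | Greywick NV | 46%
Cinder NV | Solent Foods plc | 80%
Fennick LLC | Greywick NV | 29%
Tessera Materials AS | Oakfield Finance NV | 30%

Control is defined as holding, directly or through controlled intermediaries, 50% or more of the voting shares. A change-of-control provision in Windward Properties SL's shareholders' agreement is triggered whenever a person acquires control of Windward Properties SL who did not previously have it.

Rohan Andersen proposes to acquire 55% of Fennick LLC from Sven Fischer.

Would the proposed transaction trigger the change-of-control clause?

Yes

The purchase adds only to Rohan's holdings (Sven's stake shrinks), so Rohan is the only person who could newly come to control Windward.
Rohan's largest direct stake is 20% in Solent, which does not meet the threshold, so Rohan controls no company.
Neither Rohan nor any entity Rohan controls holds any voting interest in Windward.
So before the transaction, Rohan does not control Windward.
After the purchase, Rohan holds 55% of Fennick directly, and Sven's stake falls to 45%.
Rohan holds 55% of Fennick, so Rohan controls Fennick.
Fennick holds 84% of Windward, so Rohan controls Windward.
Rohan did not control Windward before and does after, so the clause is triggered.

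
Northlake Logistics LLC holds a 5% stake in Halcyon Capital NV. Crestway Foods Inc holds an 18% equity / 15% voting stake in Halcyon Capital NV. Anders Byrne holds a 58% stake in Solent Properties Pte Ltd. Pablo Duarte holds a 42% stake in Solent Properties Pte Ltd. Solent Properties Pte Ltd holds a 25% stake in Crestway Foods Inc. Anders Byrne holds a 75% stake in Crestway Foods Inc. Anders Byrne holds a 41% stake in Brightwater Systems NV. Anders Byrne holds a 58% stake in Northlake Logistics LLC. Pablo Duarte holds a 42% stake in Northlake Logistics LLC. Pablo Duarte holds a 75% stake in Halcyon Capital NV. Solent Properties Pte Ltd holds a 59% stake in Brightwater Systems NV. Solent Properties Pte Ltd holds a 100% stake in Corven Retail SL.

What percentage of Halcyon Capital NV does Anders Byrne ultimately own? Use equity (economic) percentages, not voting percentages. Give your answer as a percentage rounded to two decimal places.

Anders reaches Halcyon along 3 paths.
Via Crestway: 75% × 18% = 13.5%.
Via Solent → Crestway: 58% × 25% × 18% = 2.61%.
Via Northlake: 58% × 5% = 2.9%.
Total: 13.5% + 2.61% + 2.9% = 19.01%.

19.01%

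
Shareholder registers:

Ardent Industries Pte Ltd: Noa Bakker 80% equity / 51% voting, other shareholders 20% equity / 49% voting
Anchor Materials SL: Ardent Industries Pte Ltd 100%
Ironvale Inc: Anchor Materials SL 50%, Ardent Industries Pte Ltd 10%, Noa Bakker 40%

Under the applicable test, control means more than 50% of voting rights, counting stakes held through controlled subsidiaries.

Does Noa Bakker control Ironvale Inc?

Yes

Noa holds 51% of Ardent, so Noa controls Ardent.
Ardent holds 100% of Anchor, so Noa controls Anchor.
Anchor and Ardent and Noa together hold 50% + 10% + 40% = 100% of Ironvale, so Noa controls Ironvale.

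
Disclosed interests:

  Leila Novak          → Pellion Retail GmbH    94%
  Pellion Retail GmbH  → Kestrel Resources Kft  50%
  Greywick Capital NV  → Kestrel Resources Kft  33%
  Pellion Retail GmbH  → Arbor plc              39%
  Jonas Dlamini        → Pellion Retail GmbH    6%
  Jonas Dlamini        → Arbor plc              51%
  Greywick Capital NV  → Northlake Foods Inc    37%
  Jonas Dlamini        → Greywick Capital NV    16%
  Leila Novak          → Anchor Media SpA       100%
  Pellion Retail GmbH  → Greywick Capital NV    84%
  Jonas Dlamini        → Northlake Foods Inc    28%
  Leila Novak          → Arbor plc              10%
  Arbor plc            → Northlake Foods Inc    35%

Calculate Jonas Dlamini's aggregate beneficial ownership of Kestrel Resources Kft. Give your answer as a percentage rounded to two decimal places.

9.94%

Jonas reaches Kestrel along 3 paths.
Via Pellion: 6% × 50% = 3%.
Via Pellion → Greywick: 6% × 84% × 33% = 1.6632%.
Via Greywick: 16% × 33% = 5.28%.
Total: 3% + 1.6632% + 5.28% = 9.9432%.
Rounded: 9.94%.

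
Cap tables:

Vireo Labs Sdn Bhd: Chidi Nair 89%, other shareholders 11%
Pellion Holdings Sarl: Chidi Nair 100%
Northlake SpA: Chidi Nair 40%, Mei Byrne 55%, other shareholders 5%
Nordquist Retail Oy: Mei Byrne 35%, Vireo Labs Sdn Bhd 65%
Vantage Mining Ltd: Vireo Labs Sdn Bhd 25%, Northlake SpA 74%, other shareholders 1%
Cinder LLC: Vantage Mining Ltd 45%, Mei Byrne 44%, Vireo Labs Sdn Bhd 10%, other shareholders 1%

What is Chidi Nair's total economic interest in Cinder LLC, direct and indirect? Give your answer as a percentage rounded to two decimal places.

Chidi reaches Cinder along 3 paths.
Via Vireo → Vantage: 89% × 25% × 45% = 10.0125%.
Via Northlake → Vantage: 40% × 74% × 45% = 13.32%.
Via Vireo: 89% × 10% = 8.9%.
Total: 10.0125% + 13.32% + 8.9% = 32.2325%.
Rounded: 32.23%.

32.23%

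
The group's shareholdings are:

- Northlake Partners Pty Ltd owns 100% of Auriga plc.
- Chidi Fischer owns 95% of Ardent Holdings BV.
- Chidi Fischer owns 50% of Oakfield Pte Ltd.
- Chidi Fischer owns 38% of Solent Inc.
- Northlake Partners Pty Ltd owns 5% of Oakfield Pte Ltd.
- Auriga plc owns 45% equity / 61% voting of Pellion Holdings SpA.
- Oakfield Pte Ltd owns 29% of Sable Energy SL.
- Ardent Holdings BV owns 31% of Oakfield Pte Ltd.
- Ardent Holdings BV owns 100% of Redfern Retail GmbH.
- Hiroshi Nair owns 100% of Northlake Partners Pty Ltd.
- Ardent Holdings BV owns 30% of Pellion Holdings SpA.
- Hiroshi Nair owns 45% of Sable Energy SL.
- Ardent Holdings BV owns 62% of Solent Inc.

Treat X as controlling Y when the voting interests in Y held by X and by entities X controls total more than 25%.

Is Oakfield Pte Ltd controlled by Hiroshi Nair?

No

Hiroshi holds 100% of Northlake, so Hiroshi controls Northlake.
Northlake holds 100% of Auriga, so Hiroshi controls Auriga.
Auriga holds 61% of Pellion, so Hiroshi controls Pellion.
Hiroshi holds 45% of Sable, so Hiroshi controls Sable.
In Oakfield, Hiroshi's side holds only 5%, not > 25%.
So Hiroshi does not control Oakfield.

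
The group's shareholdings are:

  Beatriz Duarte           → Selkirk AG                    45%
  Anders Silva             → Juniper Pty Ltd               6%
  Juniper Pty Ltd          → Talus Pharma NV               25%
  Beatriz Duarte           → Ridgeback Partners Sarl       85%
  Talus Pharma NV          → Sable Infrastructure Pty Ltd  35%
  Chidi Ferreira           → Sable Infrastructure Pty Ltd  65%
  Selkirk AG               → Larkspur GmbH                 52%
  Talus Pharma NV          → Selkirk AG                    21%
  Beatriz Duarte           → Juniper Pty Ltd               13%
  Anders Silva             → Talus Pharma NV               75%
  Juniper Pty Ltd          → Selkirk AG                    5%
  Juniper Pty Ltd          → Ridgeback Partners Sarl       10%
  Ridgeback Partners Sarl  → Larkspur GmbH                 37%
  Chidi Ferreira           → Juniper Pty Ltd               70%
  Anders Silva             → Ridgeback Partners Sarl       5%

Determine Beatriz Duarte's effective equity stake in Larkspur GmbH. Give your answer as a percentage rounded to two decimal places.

56.02%

Beatriz reaches Larkspur along 5 paths.
Via Juniper → Talus → Selkirk: 13% × 25% × 21% × 52% = 0.3549%.
Via Selkirk: 45% × 52% = 23.4%.
Via Juniper → Selkirk: 13% × 5% × 52% = 0.338%.
Via Ridgeback: 85% × 37% = 31.45%.
Via Juniper → Ridgeback: 13% × 10% × 37% = 0.481%.
Total: 0.3549% + 23.4% + 0.338% + 31.45% + 0.481% = 56.0239%.
Rounded: 56.02%.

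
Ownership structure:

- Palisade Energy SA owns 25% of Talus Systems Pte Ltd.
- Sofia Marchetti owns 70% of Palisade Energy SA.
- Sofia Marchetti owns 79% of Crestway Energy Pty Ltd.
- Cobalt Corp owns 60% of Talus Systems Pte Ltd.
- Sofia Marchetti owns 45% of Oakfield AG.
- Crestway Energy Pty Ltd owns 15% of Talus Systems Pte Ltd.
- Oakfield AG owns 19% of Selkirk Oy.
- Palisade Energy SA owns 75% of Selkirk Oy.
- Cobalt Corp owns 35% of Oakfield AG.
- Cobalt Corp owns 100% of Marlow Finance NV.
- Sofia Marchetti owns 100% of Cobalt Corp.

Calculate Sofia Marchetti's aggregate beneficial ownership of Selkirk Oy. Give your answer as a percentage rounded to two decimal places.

67.70%

Sofia reaches Selkirk along 3 paths.
Via Oakfield: 45% × 19% = 8.55%.
Via Cobalt → Oakfield: 100% × 35% × 19% = 6.65%.
Via Palisade: 70% × 75% = 52.5%.
Total: 8.55% + 6.65% + 52.5% = 67.7%.
Rounded: 67.70%.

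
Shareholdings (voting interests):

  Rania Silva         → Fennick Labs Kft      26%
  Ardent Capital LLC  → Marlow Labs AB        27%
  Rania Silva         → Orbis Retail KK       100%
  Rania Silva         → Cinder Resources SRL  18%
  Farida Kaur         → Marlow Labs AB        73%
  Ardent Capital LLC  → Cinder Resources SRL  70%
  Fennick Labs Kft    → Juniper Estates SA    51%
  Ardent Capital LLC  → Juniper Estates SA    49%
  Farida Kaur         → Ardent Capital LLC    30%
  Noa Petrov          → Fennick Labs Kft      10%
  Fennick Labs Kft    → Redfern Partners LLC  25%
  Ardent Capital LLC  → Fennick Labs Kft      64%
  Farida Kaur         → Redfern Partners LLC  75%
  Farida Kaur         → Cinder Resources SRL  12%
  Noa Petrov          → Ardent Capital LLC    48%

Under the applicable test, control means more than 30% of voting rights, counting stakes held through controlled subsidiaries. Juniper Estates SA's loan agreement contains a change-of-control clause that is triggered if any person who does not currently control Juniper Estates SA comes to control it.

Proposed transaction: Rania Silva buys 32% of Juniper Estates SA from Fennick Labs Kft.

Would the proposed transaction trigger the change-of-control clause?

Yes

The purchase adds only to Rania's holdings (Fennick's stake shrinks), so Rania is the only person who could newly come to control Juniper.
Rania holds 100% of Orbis, so Rania controls Orbis.
Neither Rania nor any entity Rania controls holds any voting interest in Juniper.
So before the transaction, Rania does not control Juniper.
After the purchase, Rania holds 32% of Juniper directly, and Fennick's stake falls to 19%.
Rania holds 32% of Juniper, so Rania controls Juniper.
Rania did not control Juniper before and does after, so the clause is triggered.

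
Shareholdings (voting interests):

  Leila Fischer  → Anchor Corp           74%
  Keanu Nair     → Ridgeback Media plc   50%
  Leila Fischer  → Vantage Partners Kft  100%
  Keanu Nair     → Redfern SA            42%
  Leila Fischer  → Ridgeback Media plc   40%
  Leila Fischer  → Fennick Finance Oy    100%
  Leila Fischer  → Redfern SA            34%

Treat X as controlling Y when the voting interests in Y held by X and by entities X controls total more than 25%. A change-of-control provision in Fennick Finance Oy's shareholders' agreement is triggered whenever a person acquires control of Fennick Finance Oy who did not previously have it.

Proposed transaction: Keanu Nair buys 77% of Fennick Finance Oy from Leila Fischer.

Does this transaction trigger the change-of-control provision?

Yes

The purchase adds only to Keanu's holdings (Leila's stake shrinks), so Keanu is the only person who could newly come to control Fennick.
Keanu holds 50% of Ridgeback, so Keanu controls Ridgeback.
Keanu holds 42% of Redfern, so Keanu controls Redfern.
Neither Keanu nor any entity Keanu controls holds any voting interest in Fennick.
So before the transaction, Keanu does not control Fennick.
After the purchase, Keanu holds 77% of Fennick directly, and Leila's stake falls to 23%.
Keanu holds 77% of Fennick, so Keanu controls Fennick.
Keanu did not control Fennick before and does after, so the clause is triggered.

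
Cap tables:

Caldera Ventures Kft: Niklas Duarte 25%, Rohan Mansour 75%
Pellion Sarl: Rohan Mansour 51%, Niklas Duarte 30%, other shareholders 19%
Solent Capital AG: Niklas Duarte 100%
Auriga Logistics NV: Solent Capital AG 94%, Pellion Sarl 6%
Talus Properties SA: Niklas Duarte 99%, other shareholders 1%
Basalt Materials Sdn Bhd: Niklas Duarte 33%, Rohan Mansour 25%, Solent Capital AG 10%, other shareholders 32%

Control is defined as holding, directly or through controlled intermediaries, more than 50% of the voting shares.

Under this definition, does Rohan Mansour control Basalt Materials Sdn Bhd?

No

Rohan holds 75% of Caldera, so Rohan controls Caldera.
Rohan holds 51% of Pellion, so Rohan controls Pellion.
In Basalt, Rohan's side holds only 25%, not > 50%.
So Rohan does not control Basalt.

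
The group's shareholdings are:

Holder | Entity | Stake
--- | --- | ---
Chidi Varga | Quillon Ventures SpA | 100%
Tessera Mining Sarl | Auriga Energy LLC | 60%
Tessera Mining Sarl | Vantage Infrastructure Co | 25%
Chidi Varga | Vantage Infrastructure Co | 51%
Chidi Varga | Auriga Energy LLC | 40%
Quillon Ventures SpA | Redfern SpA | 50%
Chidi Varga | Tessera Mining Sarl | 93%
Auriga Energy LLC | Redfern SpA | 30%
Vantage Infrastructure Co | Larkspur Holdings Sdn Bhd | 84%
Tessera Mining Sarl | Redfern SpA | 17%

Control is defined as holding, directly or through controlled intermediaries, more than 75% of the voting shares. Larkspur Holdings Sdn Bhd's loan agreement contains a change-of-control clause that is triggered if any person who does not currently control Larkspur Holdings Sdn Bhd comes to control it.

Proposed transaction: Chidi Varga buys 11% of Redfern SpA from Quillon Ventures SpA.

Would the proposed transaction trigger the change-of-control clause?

No

The purchase adds only to Chidi's holdings (Quillon's stake shrinks), so Chidi is the only person who could newly come to control Larkspur.
Chidi holds 93% of Tessera, so Chidi controls Tessera.
Tessera and Chidi together hold 25% + 51% = 76% of Vantage, so Chidi controls Vantage.
Vantage holds 84% of Larkspur, so Chidi controls Larkspur.
So Chidi already controls Larkspur before the transaction.
After the purchase, Chidi holds 11% of Redfern directly, and Quillon's stake falls to 39%.
Chidi controlled Larkspur already, so this is not a new person acquiring control; every other person's position is unchanged or reduced.
No new person acquires control, so the clause is not triggered.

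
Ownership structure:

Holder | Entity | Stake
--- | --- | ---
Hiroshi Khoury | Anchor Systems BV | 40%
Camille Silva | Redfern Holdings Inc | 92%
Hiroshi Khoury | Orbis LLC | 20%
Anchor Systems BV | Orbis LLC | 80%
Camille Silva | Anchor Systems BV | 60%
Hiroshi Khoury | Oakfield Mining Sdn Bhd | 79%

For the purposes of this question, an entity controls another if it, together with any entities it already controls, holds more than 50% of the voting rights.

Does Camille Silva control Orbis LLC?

Camille holds 60% of Anchor, so Camille controls Anchor.
Anchor holds 80% of Orbis, so Camille controls Orbis.

Yes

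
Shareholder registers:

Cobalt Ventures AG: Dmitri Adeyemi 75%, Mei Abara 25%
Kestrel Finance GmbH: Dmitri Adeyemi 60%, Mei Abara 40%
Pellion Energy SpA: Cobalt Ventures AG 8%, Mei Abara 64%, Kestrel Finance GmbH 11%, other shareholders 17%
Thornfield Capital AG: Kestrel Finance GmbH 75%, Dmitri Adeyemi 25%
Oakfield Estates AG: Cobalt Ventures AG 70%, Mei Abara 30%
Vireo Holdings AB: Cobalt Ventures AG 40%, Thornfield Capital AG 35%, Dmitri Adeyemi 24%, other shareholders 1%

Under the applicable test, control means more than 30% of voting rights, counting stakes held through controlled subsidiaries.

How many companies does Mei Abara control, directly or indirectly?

Mei holds 40% of Kestrel, so Mei controls Kestrel.
Mei and Kestrel together hold 64% + 11% = 75% of Pellion, so Mei controls Pellion.
Kestrel holds 75% of Thornfield, so Mei controls Thornfield.
Thornfield holds 35% of Vireo, so Mei controls Vireo.
No other company's threshold is met.
Mei controls 4 companies.

4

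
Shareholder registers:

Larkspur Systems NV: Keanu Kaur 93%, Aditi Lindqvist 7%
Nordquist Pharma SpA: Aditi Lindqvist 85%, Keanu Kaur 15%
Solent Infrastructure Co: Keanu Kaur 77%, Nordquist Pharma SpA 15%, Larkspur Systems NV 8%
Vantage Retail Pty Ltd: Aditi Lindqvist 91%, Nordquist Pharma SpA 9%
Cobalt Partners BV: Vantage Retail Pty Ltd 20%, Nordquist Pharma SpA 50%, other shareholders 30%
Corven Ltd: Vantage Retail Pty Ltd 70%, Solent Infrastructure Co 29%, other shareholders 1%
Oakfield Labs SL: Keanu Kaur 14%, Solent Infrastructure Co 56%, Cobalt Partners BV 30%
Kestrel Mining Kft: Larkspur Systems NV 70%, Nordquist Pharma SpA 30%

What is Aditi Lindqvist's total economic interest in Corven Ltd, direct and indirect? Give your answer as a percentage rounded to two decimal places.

Aditi reaches Corven along 4 paths.
Via Vantage: 91% × 70% = 63.7%.
Via Nordquist → Vantage: 85% × 9% × 70% = 5.355%.
Via Nordquist → Solent: 85% × 15% × 29% = 3.6975%.
Via Larkspur → Solent: 7% × 8% × 29% = 0.1624%.
Total: 63.7% + 5.355% + 3.6975% + 0.1624% = 72.9149%.
Rounded: 72.91%.

72.91%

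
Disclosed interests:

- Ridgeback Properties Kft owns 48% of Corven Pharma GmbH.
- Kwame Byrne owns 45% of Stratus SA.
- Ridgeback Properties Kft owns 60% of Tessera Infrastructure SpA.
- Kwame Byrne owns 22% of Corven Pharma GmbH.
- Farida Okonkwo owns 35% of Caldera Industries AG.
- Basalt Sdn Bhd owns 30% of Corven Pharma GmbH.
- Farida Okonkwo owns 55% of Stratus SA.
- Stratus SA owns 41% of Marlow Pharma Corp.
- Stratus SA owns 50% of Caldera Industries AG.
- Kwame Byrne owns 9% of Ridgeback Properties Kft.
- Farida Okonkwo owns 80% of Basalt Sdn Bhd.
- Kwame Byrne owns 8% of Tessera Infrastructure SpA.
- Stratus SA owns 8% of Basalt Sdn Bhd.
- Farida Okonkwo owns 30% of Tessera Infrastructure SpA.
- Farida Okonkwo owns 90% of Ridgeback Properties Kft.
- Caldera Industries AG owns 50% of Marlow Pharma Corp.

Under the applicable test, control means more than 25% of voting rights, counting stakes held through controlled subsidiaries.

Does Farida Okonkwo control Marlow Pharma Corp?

Farida holds 55% of Stratus, so Farida controls Stratus.
Stratus and Farida together hold 50% + 35% = 85% of Caldera, so Farida controls Caldera.
Caldera and Stratus together hold 50% + 41% = 91% of Marlow, so Farida controls Marlow.

Yes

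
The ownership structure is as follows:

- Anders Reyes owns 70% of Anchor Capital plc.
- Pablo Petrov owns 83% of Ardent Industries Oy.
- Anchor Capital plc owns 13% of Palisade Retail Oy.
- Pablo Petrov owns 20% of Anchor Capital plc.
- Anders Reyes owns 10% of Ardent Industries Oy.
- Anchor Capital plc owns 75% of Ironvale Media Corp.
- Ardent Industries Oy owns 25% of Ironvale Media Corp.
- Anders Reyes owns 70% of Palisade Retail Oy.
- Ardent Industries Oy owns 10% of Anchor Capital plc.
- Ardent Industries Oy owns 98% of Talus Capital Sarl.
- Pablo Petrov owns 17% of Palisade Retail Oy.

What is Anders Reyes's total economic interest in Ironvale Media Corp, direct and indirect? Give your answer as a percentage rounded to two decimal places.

Anders reaches Ironvale along 3 paths.
Via Ardent: 10% × 25% = 2.5%.
Via Anchor: 70% × 75% = 52.5%.
Via Ardent → Anchor: 10% × 10% × 75% = 0.75%.
Total: 2.5% + 52.5% + 0.75% = 55.75%.

55.75%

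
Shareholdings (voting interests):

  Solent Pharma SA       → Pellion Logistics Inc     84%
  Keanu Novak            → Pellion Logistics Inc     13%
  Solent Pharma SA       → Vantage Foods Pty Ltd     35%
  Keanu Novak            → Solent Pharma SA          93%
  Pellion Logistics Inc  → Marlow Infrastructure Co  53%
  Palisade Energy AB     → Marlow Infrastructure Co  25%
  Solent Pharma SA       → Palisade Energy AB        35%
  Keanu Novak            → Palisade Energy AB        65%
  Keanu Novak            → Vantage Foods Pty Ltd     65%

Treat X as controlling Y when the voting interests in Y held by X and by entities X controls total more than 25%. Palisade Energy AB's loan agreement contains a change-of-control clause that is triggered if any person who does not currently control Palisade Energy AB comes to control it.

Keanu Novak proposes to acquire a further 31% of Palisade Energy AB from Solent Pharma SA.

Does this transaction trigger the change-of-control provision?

The purchase adds only to Keanu's holdings (Solent's stake shrinks), so Keanu is the only person who could newly come to control Palisade.
Keanu holds 93% of Solent, so Keanu controls Solent.
Keanu and Solent together hold 65% + 35% = 100% of Palisade, so Keanu controls Palisade.
So Keanu already controls Palisade before the transaction.
After the purchase, Keanu's direct stake in Palisade rises to 65% + 31% = 96%, and Solent's stake falls to 4%.
Keanu controlled Palisade already, so this is not a new person acquiring control; every other person's position is unchanged or reduced.
No new person acquires control, so the clause is not triggered.

No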